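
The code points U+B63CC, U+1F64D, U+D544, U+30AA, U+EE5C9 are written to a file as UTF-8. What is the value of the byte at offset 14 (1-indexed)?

0xAA

1-indexed offset 14 is 0-indexed offset 13.
U+B63CC → 4-byte form F2 B6 8F 8C at offsets 0–3.
U+1F64D → 4-byte form F0 9F 99 8D at offsets 4–7.
U+D544 → 3-byte form ED 95 84 at offsets 8–10.
U+30AA → 3-byte form E3 82 AA at offsets 11–13.
Offset 13 falls in char 4's range; it's byte 3 of E3 82 AA = 0xAA.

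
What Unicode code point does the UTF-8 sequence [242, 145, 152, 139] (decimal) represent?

Leading byte 0xF2 = 11110010 matches 11110xxx → 4-byte sequence.
Byte 1: 0xF2 = 11110010, payload 010 (3 bits).
Byte 2: 0x91 = 10010001 (10xxxxxx ✓), payload 010001.
Byte 3: 0x98 = 10011000 (10xxxxxx ✓), payload 011000.
Byte 4: 0x8B = 10001011 (10xxxxxx ✓), payload 001011.
Concatenate: 010010001011000001011 = 0x9160B (21 bits → U+9160B).

U+9160B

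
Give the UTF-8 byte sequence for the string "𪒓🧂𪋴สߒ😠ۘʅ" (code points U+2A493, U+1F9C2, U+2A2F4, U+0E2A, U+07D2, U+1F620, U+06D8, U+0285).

U+2A493: 4-byte form → F0 AA 92 93.
U+1F9C2: 4-byte form → F0 9F A7 82.
U+2A2F4: 4-byte form → F0 AA 8B B4.
U+0E2A: 3-byte form → E0 B8 AA.
U+07D2: 2-byte form → DF 92.
U+1F620: 4-byte form → F0 9F 98 A0.
U+06D8: 2-byte form → DB 98.
U+0285: 2-byte form → CA 85.
Concatenated (25 bytes): F0 AA 92 93 F0 9F A7 82 F0 AA 8B B4 E0 B8 AA DF 92 F0 9F 98 A0 DB 98 CA 85.

F0 AA 92 93 F0 9F A7 82 F0 AA 8B B4 E0 B8 AA DF 92 F0 9F 98 A0 DB 98 CA 85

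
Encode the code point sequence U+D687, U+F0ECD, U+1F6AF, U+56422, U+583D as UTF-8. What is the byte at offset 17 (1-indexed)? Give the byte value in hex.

1-indexed offset 17 is 0-indexed offset 16.
U+D687 → 3-byte form ED 9A 87 at offsets 0–2.
U+F0ECD → 4-byte form F3 B0 BB 8D at offsets 3–6.
U+1F6AF → 4-byte form F0 9F 9A AF at offsets 7–10.
U+56422 → 4-byte form F1 96 90 A2 at offsets 11–14.
U+583D → 3-byte form E5 A0 BD at offsets 15–17.
Offset 16 falls in char 5's range; it's byte 2 of E5 A0 BD = 0xA0.

0xA0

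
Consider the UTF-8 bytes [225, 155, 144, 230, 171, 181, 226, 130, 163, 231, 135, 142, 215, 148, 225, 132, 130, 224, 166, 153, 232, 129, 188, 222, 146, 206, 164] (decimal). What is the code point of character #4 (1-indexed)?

U+71CE

Offset 0: leading byte 0xE1 = 11100001 → 3-byte char #1 = E1 9B 90.
Offset 3: leading byte 0xE6 = 11100110 → 3-byte char #2 = E6 AB B5.
Offset 6: leading byte 0xE2 = 11100010 → 3-byte char #3 = E2 82 A3.
Offset 9: leading byte 0xE7 = 11100111 → 3-byte char #4 = E7 87 8E.
Leading byte 0xE7 = 11100111 matches 1110xxxx → 3-byte sequence.
Byte 1: 0xE7 = 11100111, payload 0111 (4 bits).
Byte 2: 0x87 = 10000111 (10xxxxxx ✓), payload 000111.
Byte 3: 0x8E = 10001110 (10xxxxxx ✓), payload 001110.
Concatenate: 0111000111001110 = 0x71CE (16 bits → U+71CE).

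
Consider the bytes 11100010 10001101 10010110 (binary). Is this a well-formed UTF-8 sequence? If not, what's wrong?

valid

Leading byte 0xE2 = 11100010 → 3-byte form.
Continuation bytes 0x8D=10001101, 0x96=10010110 all match 10xxxxxx.
Decoded value 0x2356 is ≥ 0x800 (shortest form) and not a surrogate.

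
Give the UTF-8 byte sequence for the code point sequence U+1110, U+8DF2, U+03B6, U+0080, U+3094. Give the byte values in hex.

E1 84 90 E8 B7 B2 CE B6 C2 80 E3 82 94

U+1110: 3-byte form → E1 84 90.
U+8DF2: 3-byte form → E8 B7 B2.
U+03B6: 2-byte form → CE B6.
U+0080: 2-byte form → C2 80.
U+3094: 3-byte form → E3 82 94.
Concatenated (13 bytes): E1 84 90 E8 B7 B2 CE B6 C2 80 E3 82 94.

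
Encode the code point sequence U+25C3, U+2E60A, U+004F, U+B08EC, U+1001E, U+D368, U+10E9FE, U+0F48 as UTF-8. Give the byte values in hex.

U+25C3: 3-byte form → E2 97 83.
U+2E60A: 4-byte form → F0 AE 98 8A.
U+004F: 1-byte form → 4F.
U+B08EC: 4-byte form → F2 B0 A3 AC.
U+1001E: 4-byte form → F0 90 80 9E.
U+D368: 3-byte form → ED 8D A8.
U+10E9FE: 4-byte form → F4 8E A7 BE.
U+0F48: 3-byte form → E0 BD 88.
Concatenated (26 bytes): E2 97 83 F0 AE 98 8A 4F F2 B0 A3 AC F0 90 80 9E ED 8D A8 F4 8E A7 BE E0 BD 88.

E2 97 83 F0 AE 98 8A 4F F2 B0 A3 AC F0 90 80 9E ED 8D A8 F4 8E A7 BE E0 BD 88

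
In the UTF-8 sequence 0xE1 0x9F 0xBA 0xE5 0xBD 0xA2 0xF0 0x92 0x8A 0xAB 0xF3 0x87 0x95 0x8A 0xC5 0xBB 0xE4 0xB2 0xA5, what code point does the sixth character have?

U+4CA5

Offset 0: leading byte 0xE1 = 11100001 → 3-byte char #1 = E1 9F BA.
Offset 3: leading byte 0xE5 = 11100101 → 3-byte char #2 = E5 BD A2.
Offset 6: leading byte 0xF0 = 11110000 → 4-byte char #3 = F0 92 8A AB.
Offset 10: leading byte 0xF3 = 11110011 → 4-byte char #4 = F3 87 95 8A.
Offset 14: leading byte 0xC5 = 11000101 → 2-byte char #5 = C5 BB.
Offset 16: leading byte 0xE4 = 11100100 → 3-byte char #6 = E4 B2 A5.
Leading byte 0xE4 = 11100100 matches 1110xxxx → 3-byte sequence.
Byte 1: 0xE4 = 11100100, payload 0100 (4 bits).
Byte 2: 0xB2 = 10110010 (10xxxxxx ✓), payload 110010.
Byte 3: 0xA5 = 10100101 (10xxxxxx ✓), payload 100101.
Concatenate: 0100110010100101 = 0x4CA5 (16 bits → U+4CA5).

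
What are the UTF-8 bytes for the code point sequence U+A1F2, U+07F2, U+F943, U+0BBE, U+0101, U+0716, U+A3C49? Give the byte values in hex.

EA 87 B2 DF B2 EF A5 83 E0 AE BE C4 81 DC 96 F2 A3 B1 89

U+A1F2: 3-byte form → EA 87 B2.
U+07F2: 2-byte form → DF B2.
U+F943: 3-byte form → EF A5 83.
U+0BBE: 3-byte form → E0 AE BE.
U+0101: 2-byte form → C4 81.
U+0716: 2-byte form → DC 96.
U+A3C49: 4-byte form → F2 A3 B1 89.
Concatenated (19 bytes): EA 87 B2 DF B2 EF A5 83 E0 AE BE C4 81 DC 96 F2 A3 B1 89.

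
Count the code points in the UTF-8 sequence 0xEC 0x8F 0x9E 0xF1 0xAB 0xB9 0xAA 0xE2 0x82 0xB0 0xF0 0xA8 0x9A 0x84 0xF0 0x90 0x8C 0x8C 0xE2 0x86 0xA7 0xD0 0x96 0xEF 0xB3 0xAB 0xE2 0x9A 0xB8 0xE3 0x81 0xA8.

10

Byte at offset 0: 0xEC = 11101100 → 3-byte char (#1). Advance 3.
Byte at offset 3: 0xF1 = 11110001 → 4-byte char (#2). Advance 4.
Byte at offset 7: 0xE2 = 11100010 → 3-byte char (#3). Advance 3.
Byte at offset 10: 0xF0 = 11110000 → 4-byte char (#4). Advance 4.
Byte at offset 14: 0xF0 = 11110000 → 4-byte char (#5). Advance 4.
Byte at offset 18: 0xE2 = 11100010 → 3-byte char (#6). Advance 3.
Byte at offset 21: 0xD0 = 11010000 → 2-byte char (#7). Advance 2.
Byte at offset 23: 0xEF = 11101111 → 3-byte char (#8). Advance 3.
Byte at offset 26: 0xE2 = 11100010 → 3-byte char (#9). Advance 3.
Byte at offset 29: 0xE3 = 11100011 → 3-byte char (#10). Advance 3.
Reached end at offset 32 after 10 code points.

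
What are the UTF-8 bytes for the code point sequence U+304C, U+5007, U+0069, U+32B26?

U+304C: 3-byte form → E3 81 8C.
U+5007: 3-byte form → E5 80 87.
U+0069: 1-byte form → 69.
U+32B26: 4-byte form → F0 B2 AC A6.
Concatenated (11 bytes): E3 81 8C E5 80 87 69 F0 B2 AC A6.

E3 81 8C E5 80 87 69 F0 B2 AC A6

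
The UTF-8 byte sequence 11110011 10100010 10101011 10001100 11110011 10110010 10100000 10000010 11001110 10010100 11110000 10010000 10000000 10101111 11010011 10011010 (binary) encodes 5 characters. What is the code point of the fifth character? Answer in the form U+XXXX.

Offset 0: leading byte 0xF3 = 11110011 → 4-byte char #1 = F3 A2 AB 8C.
Offset 4: leading byte 0xF3 = 11110011 → 4-byte char #2 = F3 B2 A0 82.
Offset 8: leading byte 0xCE = 11001110 → 2-byte char #3 = CE 94.
Offset 10: leading byte 0xF0 = 11110000 → 4-byte char #4 = F0 90 80 AF.
Offset 14: leading byte 0xD3 = 11010011 → 2-byte char #5 = D3 9A.
Leading byte 0xD3 = 11010011 matches 110xxxxx → 2-byte sequence.
Byte 1: 0xD3 = 11010011, payload 10011 (5 bits).
Byte 2: 0x9A = 10011010 (10xxxxxx ✓), payload 011010.
Concatenate: 10011011010 = 0x4DA (11 bits → U+04DA).

U+04DA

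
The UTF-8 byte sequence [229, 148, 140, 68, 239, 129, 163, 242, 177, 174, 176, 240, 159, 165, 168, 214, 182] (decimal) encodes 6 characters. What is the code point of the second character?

U+0044

Offset 0: leading byte 0xE5 = 11100101 → 3-byte char #1 = E5 94 8C.
Offset 3: leading byte 0x44 = 01000100 → 1-byte char #2 = 44.
Leading byte 0x44 = 01000100 matches 0xxxxxxx → 1-byte sequence.
Byte 1: 0x44 = 01000100, payload 1000100 (7 bits).
Concatenate: 1000100 = 0x44 (7 bits → U+0044).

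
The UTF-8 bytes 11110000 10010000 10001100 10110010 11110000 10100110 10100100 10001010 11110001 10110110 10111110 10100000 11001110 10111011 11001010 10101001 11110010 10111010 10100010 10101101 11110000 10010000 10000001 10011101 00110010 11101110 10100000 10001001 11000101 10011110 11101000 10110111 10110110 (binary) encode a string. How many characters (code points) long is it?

11

Byte at offset 0: 0xF0 = 11110000 → 4-byte char (#1). Advance 4.
Byte at offset 4: 0xF0 = 11110000 → 4-byte char (#2). Advance 4.
Byte at offset 8: 0xF1 = 11110001 → 4-byte char (#3). Advance 4.
Byte at offset 12: 0xCE = 11001110 → 2-byte char (#4). Advance 2.
Byte at offset 14: 0xCA = 11001010 → 2-byte char (#5). Advance 2.
Byte at offset 16: 0xF2 = 11110010 → 4-byte char (#6). Advance 4.
Byte at offset 20: 0xF0 = 11110000 → 4-byte char (#7). Advance 4.
Byte at offset 24: 0x32 = 00110010 → 1-byte char (#8). Advance 1.
Byte at offset 25: 0xEE = 11101110 → 3-byte char (#9). Advance 3.
Byte at offset 28: 0xC5 = 11000101 → 2-byte char (#10). Advance 2.
Byte at offset 30: 0xE8 = 11101000 → 3-byte char (#11). Advance 3.
Reached end at offset 33 after 11 code points.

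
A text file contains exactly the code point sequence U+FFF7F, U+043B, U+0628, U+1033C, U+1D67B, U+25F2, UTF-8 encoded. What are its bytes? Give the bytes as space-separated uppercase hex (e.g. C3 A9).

U+FFF7F: 4-byte form → F3 BF BD BF.
U+043B: 2-byte form → D0 BB.
U+0628: 2-byte form → D8 A8.
U+1033C: 4-byte form → F0 90 8C BC.
U+1D67B: 4-byte form → F0 9D 99 BB.
U+25F2: 3-byte form → E2 97 B2.
Concatenated (19 bytes): F3 BF BD BF D0 BB D8 A8 F0 90 8C BC F0 9D 99 BB E2 97 B2.

F3 BF BD BF D0 BB D8 A8 F0 90 8C BC F0 9D 99 BB E2 97 B2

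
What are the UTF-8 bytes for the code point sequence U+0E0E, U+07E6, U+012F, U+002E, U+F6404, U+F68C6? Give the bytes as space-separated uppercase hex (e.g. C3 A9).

E0 B8 8E DF A6 C4 AF 2E F3 B6 90 84 F3 B6 A3 86

U+0E0E: 3-byte form → E0 B8 8E.
U+07E6: 2-byte form → DF A6.
U+012F: 2-byte form → C4 AF.
U+002E: 1-byte form → 2E.
U+F6404: 4-byte form → F3 B6 90 84.
U+F68C6: 4-byte form → F3 B6 A3 86.
Concatenated (16 bytes): E0 B8 8E DF A6 C4 AF 2E F3 B6 90 84 F3 B6 A3 86.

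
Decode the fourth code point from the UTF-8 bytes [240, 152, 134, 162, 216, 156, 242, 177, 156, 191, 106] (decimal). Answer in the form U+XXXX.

U+006A

Offset 0: leading byte 0xF0 = 11110000 → 4-byte char #1 = F0 98 86 A2.
Offset 4: leading byte 0xD8 = 11011000 → 2-byte char #2 = D8 9C.
Offset 6: leading byte 0xF2 = 11110010 → 4-byte char #3 = F2 B1 9C BF.
Offset 10: leading byte 0x6A = 01101010 → 1-byte char #4 = 6A.
Leading byte 0x6A = 01101010 matches 0xxxxxxx → 1-byte sequence.
Byte 1: 0x6A = 01101010, payload 1101010 (7 bits).
Concatenate: 1101010 = 0x6A (7 bits → U+006A).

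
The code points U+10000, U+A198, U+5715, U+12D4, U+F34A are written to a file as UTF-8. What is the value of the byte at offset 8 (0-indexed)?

U+10000 → 4-byte form F0 90 80 80 at offsets 0–3.
U+A198 → 3-byte form EA 86 98 at offsets 4–6.
U+5715 → 3-byte form E5 9C 95 at offsets 7–9.
Offset 8 falls in char 3's range; it's byte 2 of E5 9C 95 = 0x9C.

0x9C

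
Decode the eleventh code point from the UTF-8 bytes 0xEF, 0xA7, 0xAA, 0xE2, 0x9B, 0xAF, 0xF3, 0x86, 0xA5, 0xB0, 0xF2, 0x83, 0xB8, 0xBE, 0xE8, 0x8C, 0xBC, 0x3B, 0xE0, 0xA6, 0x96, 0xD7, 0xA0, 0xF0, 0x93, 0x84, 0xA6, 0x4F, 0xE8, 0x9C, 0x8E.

U+870E

Offset 0: leading byte 0xEF = 11101111 → 3-byte char #1 = EF A7 AA.
Offset 3: leading byte 0xE2 = 11100010 → 3-byte char #2 = E2 9B AF.
Offset 6: leading byte 0xF3 = 11110011 → 4-byte char #3 = F3 86 A5 B0.
Offset 10: leading byte 0xF2 = 11110010 → 4-byte char #4 = F2 83 B8 BE.
Offset 14: leading byte 0xE8 = 11101000 → 3-byte char #5 = E8 8C BC.
Offset 17: leading byte 0x3B = 00111011 → 1-byte char #6 = 3B.
Offset 18: leading byte 0xE0 = 11100000 → 3-byte char #7 = E0 A6 96.
Offset 21: leading byte 0xD7 = 11010111 → 2-byte char #8 = D7 A0.
Offset 23: leading byte 0xF0 = 11110000 → 4-byte char #9 = F0 93 84 A6.
Offset 27: leading byte 0x4F = 01001111 → 1-byte char #10 = 4F.
Offset 28: leading byte 0xE8 = 11101000 → 3-byte char #11 = E8 9C 8E.
Leading byte 0xE8 = 11101000 matches 1110xxxx → 3-byte sequence.
Byte 1: 0xE8 = 11101000, payload 1000 (4 bits).
Byte 2: 0x9C = 10011100 (10xxxxxx ✓), payload 011100.
Byte 3: 0x8E = 10001110 (10xxxxxx ✓), payload 001110.
Concatenate: 1000011100001110 = 0x870E (16 bits → U+870E).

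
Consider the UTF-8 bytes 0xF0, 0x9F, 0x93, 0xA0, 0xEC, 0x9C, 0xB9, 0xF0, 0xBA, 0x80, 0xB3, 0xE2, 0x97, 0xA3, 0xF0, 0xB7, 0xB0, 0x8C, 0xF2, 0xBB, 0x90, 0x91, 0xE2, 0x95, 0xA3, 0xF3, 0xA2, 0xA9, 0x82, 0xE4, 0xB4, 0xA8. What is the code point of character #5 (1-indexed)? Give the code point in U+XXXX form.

U+37C0C

Offset 0: leading byte 0xF0 = 11110000 → 4-byte char #1 = F0 9F 93 A0.
Offset 4: leading byte 0xEC = 11101100 → 3-byte char #2 = EC 9C B9.
Offset 7: leading byte 0xF0 = 11110000 → 4-byte char #3 = F0 BA 80 B3.
Offset 11: leading byte 0xE2 = 11100010 → 3-byte char #4 = E2 97 A3.
Offset 14: leading byte 0xF0 = 11110000 → 4-byte char #5 = F0 B7 B0 8C.
Leading byte 0xF0 = 11110000 matches 11110xxx → 4-byte sequence.
Byte 1: 0xF0 = 11110000, payload 000 (3 bits).
Byte 2: 0xB7 = 10110111 (10xxxxxx ✓), payload 110111.
Byte 3: 0xB0 = 10110000 (10xxxxxx ✓), payload 110000.
Byte 4: 0x8C = 10001100 (10xxxxxx ✓), payload 001100.
Concatenate: 000110111110000001100 = 0x37C0C (21 bits → U+37C0C).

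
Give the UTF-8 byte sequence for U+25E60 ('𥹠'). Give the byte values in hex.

U+25E60 = 0x25E60 = 155232 decimal. In range U+10000–U+10FFFF → 4-byte form: 11110xxx 10xxxxxx 10xxxxxx 10xxxxxx.
Binary (21 bits): 000100101111001100000.
Split 3+6+6+6: 000 | 100101 | 111001 | 100000.
Byte 1: 11110000 = 0xF0.
Byte 2: 10100101 = 0xA5.
Byte 3: 10111001 = 0xB9.
Byte 4: 10100000 = 0xA0.

F0 A5 B9 A0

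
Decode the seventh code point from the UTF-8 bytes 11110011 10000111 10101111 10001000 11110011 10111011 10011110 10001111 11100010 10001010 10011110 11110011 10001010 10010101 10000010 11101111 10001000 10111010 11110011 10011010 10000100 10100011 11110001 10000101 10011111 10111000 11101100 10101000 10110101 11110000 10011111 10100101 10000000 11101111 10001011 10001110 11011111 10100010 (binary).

U+457F8

Offset 0: leading byte 0xF3 = 11110011 → 4-byte char #1 = F3 87 AF 88.
Offset 4: leading byte 0xF3 = 11110011 → 4-byte char #2 = F3 BB 9E 8F.
Offset 8: leading byte 0xE2 = 11100010 → 3-byte char #3 = E2 8A 9E.
Offset 11: leading byte 0xF3 = 11110011 → 4-byte char #4 = F3 8A 95 82.
Offset 15: leading byte 0xEF = 11101111 → 3-byte char #5 = EF 88 BA.
Offset 18: leading byte 0xF3 = 11110011 → 4-byte char #6 = F3 9A 84 A3.
Offset 22: leading byte 0xF1 = 11110001 → 4-byte char #7 = F1 85 9F B8.
Leading byte 0xF1 = 11110001 matches 11110xxx → 4-byte sequence.
Byte 1: 0xF1 = 11110001, payload 001 (3 bits).
Byte 2: 0x85 = 10000101 (10xxxxxx ✓), payload 000101.
Byte 3: 0x9F = 10011111 (10xxxxxx ✓), payload 011111.
Byte 4: 0xB8 = 10111000 (10xxxxxx ✓), payload 111000.
Concatenate: 001000101011111111000 = 0x457F8 (21 bits → U+457F8).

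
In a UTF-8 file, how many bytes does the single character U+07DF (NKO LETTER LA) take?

U+07DF = 0x7DF. UTF-8 uses 1 byte below 0x80, 2 below 0x800, 3 below 0x10000, 4 up to 0x10FFFF. 0x7DF is in U+0080–U+07FF → 2 bytes.

2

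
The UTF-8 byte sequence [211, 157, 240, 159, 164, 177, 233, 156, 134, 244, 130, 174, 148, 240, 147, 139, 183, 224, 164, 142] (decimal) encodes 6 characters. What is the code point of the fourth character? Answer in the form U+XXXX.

U+102B94

Offset 0: leading byte 0xD3 = 11010011 → 2-byte char #1 = D3 9D.
Offset 2: leading byte 0xF0 = 11110000 → 4-byte char #2 = F0 9F A4 B1.
Offset 6: leading byte 0xE9 = 11101001 → 3-byte char #3 = E9 9C 86.
Offset 9: leading byte 0xF4 = 11110100 → 4-byte char #4 = F4 82 AE 94.
Leading byte 0xF4 = 11110100 matches 11110xxx → 4-byte sequence.
Byte 1: 0xF4 = 11110100, payload 100 (3 bits).
Byte 2: 0x82 = 10000010 (10xxxxxx ✓), payload 000010.
Byte 3: 0xAE = 10101110 (10xxxxxx ✓), payload 101110.
Byte 4: 0x94 = 10010100 (10xxxxxx ✓), payload 010100.
Concatenate: 100000010101110010100 = 0x102B94 (21 bits → U+102B94).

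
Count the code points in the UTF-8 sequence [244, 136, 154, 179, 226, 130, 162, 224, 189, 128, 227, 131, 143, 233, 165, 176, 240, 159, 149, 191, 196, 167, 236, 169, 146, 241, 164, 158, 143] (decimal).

9

Byte at offset 0: 0xF4 = 11110100 → 4-byte char (#1). Advance 4.
Byte at offset 4: 0xE2 = 11100010 → 3-byte char (#2). Advance 3.
Byte at offset 7: 0xE0 = 11100000 → 3-byte char (#3). Advance 3.
Byte at offset 10: 0xE3 = 11100011 → 3-byte char (#4). Advance 3.
Byte at offset 13: 0xE9 = 11101001 → 3-byte char (#5). Advance 3.
Byte at offset 16: 0xF0 = 11110000 → 4-byte char (#6). Advance 4.
Byte at offset 20: 0xC4 = 11000100 → 2-byte char (#7). Advance 2.
Byte at offset 22: 0xEC = 11101100 → 3-byte char (#8). Advance 3.
Byte at offset 25: 0xF1 = 11110001 → 4-byte char (#9). Advance 4.
Reached end at offset 29 after 9 code points.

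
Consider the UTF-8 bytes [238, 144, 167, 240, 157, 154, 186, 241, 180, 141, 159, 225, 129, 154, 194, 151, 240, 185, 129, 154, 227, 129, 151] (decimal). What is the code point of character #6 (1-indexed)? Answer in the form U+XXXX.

Offset 0: leading byte 0xEE = 11101110 → 3-byte char #1 = EE 90 A7.
Offset 3: leading byte 0xF0 = 11110000 → 4-byte char #2 = F0 9D 9A BA.
Offset 7: leading byte 0xF1 = 11110001 → 4-byte char #3 = F1 B4 8D 9F.
Offset 11: leading byte 0xE1 = 11100001 → 3-byte char #4 = E1 81 9A.
Offset 14: leading byte 0xC2 = 11000010 → 2-byte char #5 = C2 97.
Offset 16: leading byte 0xF0 = 11110000 → 4-byte char #6 = F0 B9 81 9A.
Leading byte 0xF0 = 11110000 matches 11110xxx → 4-byte sequence.
Byte 1: 0xF0 = 11110000, payload 000 (3 bits).
Byte 2: 0xB9 = 10111001 (10xxxxxx ✓), payload 111001.
Byte 3: 0x81 = 10000001 (10xxxxxx ✓), payload 000001.
Byte 4: 0x9A = 10011010 (10xxxxxx ✓), payload 011010.
Concatenate: 000111001000001011010 = 0x3905A (21 bits → U+3905A).

U+3905A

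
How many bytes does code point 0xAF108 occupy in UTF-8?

U+AF108 = 0xAF108. UTF-8 uses 1 byte below 0x80, 2 below 0x800, 3 below 0x10000, 4 up to 0x10FFFF. 0xAF108 is in U+10000–U+10FFFF → 4 bytes.

4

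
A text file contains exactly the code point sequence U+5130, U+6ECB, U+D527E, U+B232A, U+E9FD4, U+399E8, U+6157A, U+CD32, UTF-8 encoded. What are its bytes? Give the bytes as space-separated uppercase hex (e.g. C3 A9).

E5 84 B0 E6 BB 8B F3 95 89 BE F2 B2 8C AA F3 A9 BF 94 F0 B9 A7 A8 F1 A1 95 BA EC B4 B2

U+5130: 3-byte form → E5 84 B0.
U+6ECB: 3-byte form → E6 BB 8B.
U+D527E: 4-byte form → F3 95 89 BE.
U+B232A: 4-byte form → F2 B2 8C AA.
U+E9FD4: 4-byte form → F3 A9 BF 94.
U+399E8: 4-byte form → F0 B9 A7 A8.
U+6157A: 4-byte form → F1 A1 95 BA.
U+CD32: 3-byte form → EC B4 B2.
Concatenated (29 bytes): E5 84 B0 E6 BB 8B F3 95 89 BE F2 B2 8C AA F3 A9 BF 94 F0 B9 A7 A8 F1 A1 95 BA EC B4 B2.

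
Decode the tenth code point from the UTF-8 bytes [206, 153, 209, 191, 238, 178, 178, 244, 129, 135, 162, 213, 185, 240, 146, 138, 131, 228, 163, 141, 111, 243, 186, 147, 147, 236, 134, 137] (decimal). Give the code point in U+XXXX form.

U+C189

Offset 0: leading byte 0xCE = 11001110 → 2-byte char #1 = CE 99.
Offset 2: leading byte 0xD1 = 11010001 → 2-byte char #2 = D1 BF.
Offset 4: leading byte 0xEE = 11101110 → 3-byte char #3 = EE B2 B2.
Offset 7: leading byte 0xF4 = 11110100 → 4-byte char #4 = F4 81 87 A2.
Offset 11: leading byte 0xD5 = 11010101 → 2-byte char #5 = D5 B9.
Offset 13: leading byte 0xF0 = 11110000 → 4-byte char #6 = F0 92 8A 83.
Offset 17: leading byte 0xE4 = 11100100 → 3-byte char #7 = E4 A3 8D.
Offset 20: leading byte 0x6F = 01101111 → 1-byte char #8 = 6F.
Offset 21: leading byte 0xF3 = 11110011 → 4-byte char #9 = F3 BA 93 93.
Offset 25: leading byte 0xEC = 11101100 → 3-byte char #10 = EC 86 89.
Leading byte 0xEC = 11101100 matches 1110xxxx → 3-byte sequence.
Byte 1: 0xEC = 11101100, payload 1100 (4 bits).
Byte 2: 0x86 = 10000110 (10xxxxxx ✓), payload 000110.
Byte 3: 0x89 = 10001001 (10xxxxxx ✓), payload 001001.
Concatenate: 1100000110001001 = 0xC189 (16 bits → U+C189).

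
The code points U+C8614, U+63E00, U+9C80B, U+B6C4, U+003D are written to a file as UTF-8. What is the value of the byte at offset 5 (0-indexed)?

U+C8614 → 4-byte form F3 88 98 94 at offsets 0–3.
U+63E00 → 4-byte form F1 A3 B8 80 at offsets 4–7.
Offset 5 falls in char 2's range; it's byte 2 of F1 A3 B8 80 = 0xA3.

0xA3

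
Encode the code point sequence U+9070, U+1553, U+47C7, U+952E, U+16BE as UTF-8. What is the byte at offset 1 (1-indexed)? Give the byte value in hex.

0xE9

1-indexed offset 1 is 0-indexed offset 0.
U+9070 → 3-byte form E9 81 B0 at offsets 0–2.
Offset 0 falls in char 1's range; it's byte 1 of E9 81 B0 = 0xE9.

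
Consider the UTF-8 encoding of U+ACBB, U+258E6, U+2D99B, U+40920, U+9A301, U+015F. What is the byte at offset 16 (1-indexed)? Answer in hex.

0xF2

1-indexed offset 16 is 0-indexed offset 15.
U+ACBB → 3-byte form EA B2 BB at offsets 0–2.
U+258E6 → 4-byte form F0 A5 A3 A6 at offsets 3–6.
U+2D99B → 4-byte form F0 AD A6 9B at offsets 7–10.
U+40920 → 4-byte form F1 80 A4 A0 at offsets 11–14.
U+9A301 → 4-byte form F2 9A 8C 81 at offsets 15–18.
Offset 15 falls in char 5's range; it's byte 1 of F2 9A 8C 81 = 0xF2.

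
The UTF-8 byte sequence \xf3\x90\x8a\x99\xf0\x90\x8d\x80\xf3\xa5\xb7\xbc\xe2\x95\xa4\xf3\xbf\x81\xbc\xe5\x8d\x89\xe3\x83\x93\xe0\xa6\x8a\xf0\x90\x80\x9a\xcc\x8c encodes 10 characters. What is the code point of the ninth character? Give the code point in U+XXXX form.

Offset 0: leading byte 0xF3 = 11110011 → 4-byte char #1 = F3 90 8A 99.
Offset 4: leading byte 0xF0 = 11110000 → 4-byte char #2 = F0 90 8D 80.
Offset 8: leading byte 0xF3 = 11110011 → 4-byte char #3 = F3 A5 B7 BC.
Offset 12: leading byte 0xE2 = 11100010 → 3-byte char #4 = E2 95 A4.
Offset 15: leading byte 0xF3 = 11110011 → 4-byte char #5 = F3 BF 81 BC.
Offset 19: leading byte 0xE5 = 11100101 → 3-byte char #6 = E5 8D 89.
Offset 22: leading byte 0xE3 = 11100011 → 3-byte char #7 = E3 83 93.
Offset 25: leading byte 0xE0 = 11100000 → 3-byte char #8 = E0 A6 8A.
Offset 28: leading byte 0xF0 = 11110000 → 4-byte char #9 = F0 90 80 9A.
Leading byte 0xF0 = 11110000 matches 11110xxx → 4-byte sequence.
Byte 1: 0xF0 = 11110000, payload 000 (3 bits).
Byte 2: 0x90 = 10010000 (10xxxxxx ✓), payload 010000.
Byte 3: 0x80 = 10000000 (10xxxxxx ✓), payload 000000.
Byte 4: 0x9A = 10011010 (10xxxxxx ✓), payload 011010.
Concatenate: 000010000000000011010 = 0x1001A (21 bits → U+1001A).

U+1001A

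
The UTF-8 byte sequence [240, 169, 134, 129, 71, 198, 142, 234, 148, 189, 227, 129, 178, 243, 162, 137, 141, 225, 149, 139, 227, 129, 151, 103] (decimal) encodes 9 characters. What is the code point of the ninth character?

U+0067

Offset 0: leading byte 0xF0 = 11110000 → 4-byte char #1 = F0 A9 86 81.
Offset 4: leading byte 0x47 = 01000111 → 1-byte char #2 = 47.
Offset 5: leading byte 0xC6 = 11000110 → 2-byte char #3 = C6 8E.
Offset 7: leading byte 0xEA = 11101010 → 3-byte char #4 = EA 94 BD.
Offset 10: leading byte 0xE3 = 11100011 → 3-byte char #5 = E3 81 B2.
Offset 13: leading byte 0xF3 = 11110011 → 4-byte char #6 = F3 A2 89 8D.
Offset 17: leading byte 0xE1 = 11100001 → 3-byte char #7 = E1 95 8B.
Offset 20: leading byte 0xE3 = 11100011 → 3-byte char #8 = E3 81 97.
Offset 23: leading byte 0x67 = 01100111 → 1-byte char #9 = 67.
Leading byte 0x67 = 01100111 matches 0xxxxxxx → 1-byte sequence.
Byte 1: 0x67 = 01100111, payload 1100111 (7 bits).
Concatenate: 1100111 = 0x67 (7 bits → U+0067).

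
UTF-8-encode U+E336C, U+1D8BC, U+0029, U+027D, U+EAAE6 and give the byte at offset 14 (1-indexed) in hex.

1-indexed offset 14 is 0-indexed offset 13.
U+E336C → 4-byte form F3 A3 8D AC at offsets 0–3.
U+1D8BC → 4-byte form F0 9D A2 BC at offsets 4–7.
U+0029 → 1-byte form 29 at offsets 8–8.
U+027D → 2-byte form C9 BD at offsets 9–10.
U+EAAE6 → 4-byte form F3 AA AB A6 at offsets 11–14.
Offset 13 falls in char 5's range; it's byte 3 of F3 AA AB A6 = 0xAB.

0xAB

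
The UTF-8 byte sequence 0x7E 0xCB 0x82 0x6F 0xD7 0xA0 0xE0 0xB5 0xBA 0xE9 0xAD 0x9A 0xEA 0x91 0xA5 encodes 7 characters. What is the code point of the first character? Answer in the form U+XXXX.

Offset 0: leading byte 0x7E = 01111110 → 1-byte char #1 = 7E.
Leading byte 0x7E = 01111110 matches 0xxxxxxx → 1-byte sequence.
Byte 1: 0x7E = 01111110, payload 1111110 (7 bits).
Concatenate: 1111110 = 0x7E (7 bits → U+007E).

U+007E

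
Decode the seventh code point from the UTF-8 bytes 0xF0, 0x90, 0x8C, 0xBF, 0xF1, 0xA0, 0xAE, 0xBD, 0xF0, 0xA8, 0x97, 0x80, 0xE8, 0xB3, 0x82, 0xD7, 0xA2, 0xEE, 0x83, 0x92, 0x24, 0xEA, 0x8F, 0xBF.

Offset 0: leading byte 0xF0 = 11110000 → 4-byte char #1 = F0 90 8C BF.
Offset 4: leading byte 0xF1 = 11110001 → 4-byte char #2 = F1 A0 AE BD.
Offset 8: leading byte 0xF0 = 11110000 → 4-byte char #3 = F0 A8 97 80.
Offset 12: leading byte 0xE8 = 11101000 → 3-byte char #4 = E8 B3 82.
Offset 15: leading byte 0xD7 = 11010111 → 2-byte char #5 = D7 A2.
Offset 17: leading byte 0xEE = 11101110 → 3-byte char #6 = EE 83 92.
Offset 20: leading byte 0x24 = 00100100 → 1-byte char #7 = 24.
Leading byte 0x24 = 00100100 matches 0xxxxxxx → 1-byte sequence.
Byte 1: 0x24 = 00100100, payload 0100100 (7 bits).
Concatenate: 0100100 = 0x24 (7 bits → U+0024).

U+0024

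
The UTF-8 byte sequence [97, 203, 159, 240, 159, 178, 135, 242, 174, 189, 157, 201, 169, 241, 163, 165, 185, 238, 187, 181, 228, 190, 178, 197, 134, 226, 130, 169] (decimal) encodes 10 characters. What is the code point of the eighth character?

Offset 0: leading byte 0x61 = 01100001 → 1-byte char #1 = 61.
Offset 1: leading byte 0xCB = 11001011 → 2-byte char #2 = CB 9F.
Offset 3: leading byte 0xF0 = 11110000 → 4-byte char #3 = F0 9F B2 87.
Offset 7: leading byte 0xF2 = 11110010 → 4-byte char #4 = F2 AE BD 9D.
Offset 11: leading byte 0xC9 = 11001001 → 2-byte char #5 = C9 A9.
Offset 13: leading byte 0xF1 = 11110001 → 4-byte char #6 = F1 A3 A5 B9.
Offset 17: leading byte 0xEE = 11101110 → 3-byte char #7 = EE BB B5.
Offset 20: leading byte 0xE4 = 11100100 → 3-byte char #8 = E4 BE B2.
Leading byte 0xE4 = 11100100 matches 1110xxxx → 3-byte sequence.
Byte 1: 0xE4 = 11100100, payload 0100 (4 bits).
Byte 2: 0xBE = 10111110 (10xxxxxx ✓), payload 111110.
Byte 3: 0xB2 = 10110010 (10xxxxxx ✓), payload 110010.
Concatenate: 0100111110110010 = 0x4FB2 (16 bits → U+4FB2).

U+4FB2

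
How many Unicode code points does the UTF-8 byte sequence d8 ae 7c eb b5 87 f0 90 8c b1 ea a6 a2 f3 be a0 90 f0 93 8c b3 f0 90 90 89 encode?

8

Byte at offset 0: 0xD8 = 11011000 → 2-byte char (#1). Advance 2.
Byte at offset 2: 0x7C = 01111100 → 1-byte char (#2). Advance 1.
Byte at offset 3: 0xEB = 11101011 → 3-byte char (#3). Advance 3.
Byte at offset 6: 0xF0 = 11110000 → 4-byte char (#4). Advance 4.
Byte at offset 10: 0xEA = 11101010 → 3-byte char (#5). Advance 3.
Byte at offset 13: 0xF3 = 11110011 → 4-byte char (#6). Advance 4.
Byte at offset 17: 0xF0 = 11110000 → 4-byte char (#7). Advance 4.
Byte at offset 21: 0xF0 = 11110000 → 4-byte char (#8). Advance 4.
Reached end at offset 25 after 8 code points.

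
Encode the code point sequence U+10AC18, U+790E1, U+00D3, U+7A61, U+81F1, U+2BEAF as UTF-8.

F4 8A B0 98 F1 B9 83 A1 C3 93 E7 A9 A1 E8 87 B1 F0 AB BA AF

U+10AC18: 4-byte form → F4 8A B0 98.
U+790E1: 4-byte form → F1 B9 83 A1.
U+00D3: 2-byte form → C3 93.
U+7A61: 3-byte form → E7 A9 A1.
U+81F1: 3-byte form → E8 87 B1.
U+2BEAF: 4-byte form → F0 AB BA AF.
Concatenated (20 bytes): F4 8A B0 98 F1 B9 83 A1 C3 93 E7 A9 A1 E8 87 B1 F0 AB BA AF.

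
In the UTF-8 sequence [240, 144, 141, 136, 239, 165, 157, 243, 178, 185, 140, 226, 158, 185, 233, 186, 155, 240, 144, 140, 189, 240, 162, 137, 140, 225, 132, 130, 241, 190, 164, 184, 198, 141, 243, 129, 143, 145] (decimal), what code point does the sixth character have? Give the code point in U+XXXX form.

Offset 0: leading byte 0xF0 = 11110000 → 4-byte char #1 = F0 90 8D 88.
Offset 4: leading byte 0xEF = 11101111 → 3-byte char #2 = EF A5 9D.
Offset 7: leading byte 0xF3 = 11110011 → 4-byte char #3 = F3 B2 B9 8C.
Offset 11: leading byte 0xE2 = 11100010 → 3-byte char #4 = E2 9E B9.
Offset 14: leading byte 0xE9 = 11101001 → 3-byte char #5 = E9 BA 9B.
Offset 17: leading byte 0xF0 = 11110000 → 4-byte char #6 = F0 90 8C BD.
Leading byte 0xF0 = 11110000 matches 11110xxx → 4-byte sequence.
Byte 1: 0xF0 = 11110000, payload 000 (3 bits).
Byte 2: 0x90 = 10010000 (10xxxxxx ✓), payload 010000.
Byte 3: 0x8C = 10001100 (10xxxxxx ✓), payload 001100.
Byte 4: 0xBD = 10111101 (10xxxxxx ✓), payload 111101.
Concatenate: 000010000001100111101 = 0x1033D (21 bits → U+1033D).

U+1033D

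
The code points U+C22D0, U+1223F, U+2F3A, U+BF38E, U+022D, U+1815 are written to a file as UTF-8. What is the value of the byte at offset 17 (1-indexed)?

0xAD

1-indexed offset 17 is 0-indexed offset 16.
U+C22D0 → 4-byte form F3 82 8B 90 at offsets 0–3.
U+1223F → 4-byte form F0 92 88 BF at offsets 4–7.
U+2F3A → 3-byte form E2 BC BA at offsets 8–10.
U+BF38E → 4-byte form F2 BF 8E 8E at offsets 11–14.
U+022D → 2-byte form C8 AD at offsets 15–16.
Offset 16 falls in char 5's range; it's byte 2 of C8 AD = 0xAD.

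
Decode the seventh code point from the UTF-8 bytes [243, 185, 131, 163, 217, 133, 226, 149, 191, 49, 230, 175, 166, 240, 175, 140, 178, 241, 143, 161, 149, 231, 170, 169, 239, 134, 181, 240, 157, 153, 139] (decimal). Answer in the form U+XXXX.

Offset 0: leading byte 0xF3 = 11110011 → 4-byte char #1 = F3 B9 83 A3.
Offset 4: leading byte 0xD9 = 11011001 → 2-byte char #2 = D9 85.
Offset 6: leading byte 0xE2 = 11100010 → 3-byte char #3 = E2 95 BF.
Offset 9: leading byte 0x31 = 00110001 → 1-byte char #4 = 31.
Offset 10: leading byte 0xE6 = 11100110 → 3-byte char #5 = E6 AF A6.
Offset 13: leading byte 0xF0 = 11110000 → 4-byte char #6 = F0 AF 8C B2.
Offset 17: leading byte 0xF1 = 11110001 → 4-byte char #7 = F1 8F A1 95.
Leading byte 0xF1 = 11110001 matches 11110xxx → 4-byte sequence.
Byte 1: 0xF1 = 11110001, payload 001 (3 bits).
Byte 2: 0x8F = 10001111 (10xxxxxx ✓), payload 001111.
Byte 3: 0xA1 = 10100001 (10xxxxxx ✓), payload 100001.
Byte 4: 0x95 = 10010101 (10xxxxxx ✓), payload 010101.
Concatenate: 001001111100001010101 = 0x4F855 (21 bits → U+4F855).

U+4F855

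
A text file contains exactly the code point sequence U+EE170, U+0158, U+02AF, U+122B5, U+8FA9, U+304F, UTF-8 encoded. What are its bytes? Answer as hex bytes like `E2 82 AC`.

F3 AE 85 B0 C5 98 CA AF F0 92 8A B5 E8 BE A9 E3 81 8F

U+EE170: 4-byte form → F3 AE 85 B0.
U+0158: 2-byte form → C5 98.
U+02AF: 2-byte form → CA AF.
U+122B5: 4-byte form → F0 92 8A B5.
U+8FA9: 3-byte form → E8 BE A9.
U+304F: 3-byte form → E3 81 8F.
Concatenated (18 bytes): F3 AE 85 B0 C5 98 CA AF F0 92 8A B5 E8 BE A9 E3 81 8F.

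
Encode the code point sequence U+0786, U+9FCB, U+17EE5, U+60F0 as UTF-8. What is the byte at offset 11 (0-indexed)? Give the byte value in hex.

0xB0

U+0786 → 2-byte form DE 86 at offsets 0–1.
U+9FCB → 3-byte form E9 BF 8B at offsets 2–4.
U+17EE5 → 4-byte form F0 97 BB A5 at offsets 5–8.
U+60F0 → 3-byte form E6 83 B0 at offsets 9–11.
Offset 11 falls in char 4's range; it's byte 3 of E6 83 B0 = 0xB0.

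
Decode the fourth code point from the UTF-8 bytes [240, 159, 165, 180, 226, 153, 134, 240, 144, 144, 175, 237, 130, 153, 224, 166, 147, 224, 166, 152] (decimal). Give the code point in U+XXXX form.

U+D099

Offset 0: leading byte 0xF0 = 11110000 → 4-byte char #1 = F0 9F A5 B4.
Offset 4: leading byte 0xE2 = 11100010 → 3-byte char #2 = E2 99 86.
Offset 7: leading byte 0xF0 = 11110000 → 4-byte char #3 = F0 90 90 AF.
Offset 11: leading byte 0xED = 11101101 → 3-byte char #4 = ED 82 99.
Leading byte 0xED = 11101101 matches 1110xxxx → 3-byte sequence.
Byte 1: 0xED = 11101101, payload 1101 (4 bits).
Byte 2: 0x82 = 10000010 (10xxxxxx ✓), payload 000010.
Byte 3: 0x99 = 10011001 (10xxxxxx ✓), payload 011001.
Concatenate: 1101000010011001 = 0xD099 (16 bits → U+D099).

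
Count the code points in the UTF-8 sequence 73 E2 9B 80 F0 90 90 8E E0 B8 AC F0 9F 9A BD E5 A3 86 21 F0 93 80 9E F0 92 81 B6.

Byte at offset 0: 0x73 = 01110011 → 1-byte char (#1). Advance 1.
Byte at offset 1: 0xE2 = 11100010 → 3-byte char (#2). Advance 3.
Byte at offset 4: 0xF0 = 11110000 → 4-byte char (#3). Advance 4.
Byte at offset 8: 0xE0 = 11100000 → 3-byte char (#4). Advance 3.
Byte at offset 11: 0xF0 = 11110000 → 4-byte char (#5). Advance 4.
Byte at offset 15: 0xE5 = 11100101 → 3-byte char (#6). Advance 3.
Byte at offset 18: 0x21 = 00100001 → 1-byte char (#7). Advance 1.
Byte at offset 19: 0xF0 = 11110000 → 4-byte char (#8). Advance 4.
Byte at offset 23: 0xF0 = 11110000 → 4-byte char (#9). Advance 4.
Reached end at offset 27 after 9 code points.

9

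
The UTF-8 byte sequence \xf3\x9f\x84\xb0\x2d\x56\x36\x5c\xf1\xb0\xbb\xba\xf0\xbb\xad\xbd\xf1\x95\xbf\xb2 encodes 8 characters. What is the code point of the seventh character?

U+3BB7D

Offset 0: leading byte 0xF3 = 11110011 → 4-byte char #1 = F3 9F 84 B0.
Offset 4: leading byte 0x2D = 00101101 → 1-byte char #2 = 2D.
Offset 5: leading byte 0x56 = 01010110 → 1-byte char #3 = 56.
Offset 6: leading byte 0x36 = 00110110 → 1-byte char #4 = 36.
Offset 7: leading byte 0x5C = 01011100 → 1-byte char #5 = 5C.
Offset 8: leading byte 0xF1 = 11110001 → 4-byte char #6 = F1 B0 BB BA.
Offset 12: leading byte 0xF0 = 11110000 → 4-byte char #7 = F0 BB AD BD.
Leading byte 0xF0 = 11110000 matches 11110xxx → 4-byte sequence.
Byte 1: 0xF0 = 11110000, payload 000 (3 bits).
Byte 2: 0xBB = 10111011 (10xxxxxx ✓), payload 111011.
Byte 3: 0xAD = 10101101 (10xxxxxx ✓), payload 101101.
Byte 4: 0xBD = 10111101 (10xxxxxx ✓), payload 111101.
Concatenate: 000111011101101111101 = 0x3BB7D (21 bits → U+3BB7D).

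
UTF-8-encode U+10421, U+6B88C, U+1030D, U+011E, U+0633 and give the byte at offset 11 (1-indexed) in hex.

1-indexed offset 11 is 0-indexed offset 10.
U+10421 → 4-byte form F0 90 90 A1 at offsets 0–3.
U+6B88C → 4-byte form F1 AB A2 8C at offsets 4–7.
U+1030D → 4-byte form F0 90 8C 8D at offsets 8–11.
Offset 10 falls in char 3's range; it's byte 3 of F0 90 8C 8D = 0x8C.

0x8C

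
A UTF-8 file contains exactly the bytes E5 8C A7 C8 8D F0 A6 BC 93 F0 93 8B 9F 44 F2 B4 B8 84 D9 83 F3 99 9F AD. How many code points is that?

8

Byte at offset 0: 0xE5 = 11100101 → 3-byte char (#1). Advance 3.
Byte at offset 3: 0xC8 = 11001000 → 2-byte char (#2). Advance 2.
Byte at offset 5: 0xF0 = 11110000 → 4-byte char (#3). Advance 4.
Byte at offset 9: 0xF0 = 11110000 → 4-byte char (#4). Advance 4.
Byte at offset 13: 0x44 = 01000100 → 1-byte char (#5). Advance 1.
Byte at offset 14: 0xF2 = 11110010 → 4-byte char (#6). Advance 4.
Byte at offset 18: 0xD9 = 11011001 → 2-byte char (#7). Advance 2.
Byte at offset 20: 0xF3 = 11110011 → 4-byte char (#8). Advance 4.
Reached end at offset 24 after 8 code points.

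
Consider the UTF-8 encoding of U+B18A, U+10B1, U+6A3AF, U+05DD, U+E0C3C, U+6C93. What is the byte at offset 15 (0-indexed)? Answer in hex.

U+B18A → 3-byte form EB 86 8A at offsets 0–2.
U+10B1 → 3-byte form E1 82 B1 at offsets 3–5.
U+6A3AF → 4-byte form F1 AA 8E AF at offsets 6–9.
U+05DD → 2-byte form D7 9D at offsets 10–11.
U+E0C3C → 4-byte form F3 A0 B0 BC at offsets 12–15.
Offset 15 falls in char 5's range; it's byte 4 of F3 A0 B0 BC = 0xBC.

0xBC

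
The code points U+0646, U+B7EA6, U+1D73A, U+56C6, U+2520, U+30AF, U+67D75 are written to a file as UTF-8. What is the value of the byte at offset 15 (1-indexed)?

1-indexed offset 15 is 0-indexed offset 14.
U+0646 → 2-byte form D9 86 at offsets 0–1.
U+B7EA6 → 4-byte form F2 B7 BA A6 at offsets 2–5.
U+1D73A → 4-byte form F0 9D 9C BA at offsets 6–9.
U+56C6 → 3-byte form E5 9B 86 at offsets 10–12.
U+2520 → 3-byte form E2 94 A0 at offsets 13–15.
Offset 14 falls in char 5's range; it's byte 2 of E2 94 A0 = 0x94.

0x94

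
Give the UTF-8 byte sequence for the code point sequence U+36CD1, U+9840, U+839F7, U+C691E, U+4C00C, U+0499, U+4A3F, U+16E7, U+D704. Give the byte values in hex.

U+36CD1: 4-byte form → F0 B6 B3 91.
U+9840: 3-byte form → E9 A1 80.
U+839F7: 4-byte form → F2 83 A7 B7.
U+C691E: 4-byte form → F3 86 A4 9E.
U+4C00C: 4-byte form → F1 8C 80 8C.
U+0499: 2-byte form → D2 99.
U+4A3F: 3-byte form → E4 A8 BF.
U+16E7: 3-byte form → E1 9B A7.
U+D704: 3-byte form → ED 9C 84.
Concatenated (30 bytes): F0 B6 B3 91 E9 A1 80 F2 83 A7 B7 F3 86 A4 9E F1 8C 80 8C D2 99 E4 A8 BF E1 9B A7 ED 9C 84.

F0 B6 B3 91 E9 A1 80 F2 83 A7 B7 F3 86 A4 9E F1 8C 80 8C D2 99 E4 A8 BF E1 9B A7 ED 9C 84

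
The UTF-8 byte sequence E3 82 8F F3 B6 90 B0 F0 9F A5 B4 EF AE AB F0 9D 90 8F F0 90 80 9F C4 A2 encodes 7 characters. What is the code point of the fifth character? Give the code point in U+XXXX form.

Offset 0: leading byte 0xE3 = 11100011 → 3-byte char #1 = E3 82 8F.
Offset 3: leading byte 0xF3 = 11110011 → 4-byte char #2 = F3 B6 90 B0.
Offset 7: leading byte 0xF0 = 11110000 → 4-byte char #3 = F0 9F A5 B4.
Offset 11: leading byte 0xEF = 11101111 → 3-byte char #4 = EF AE AB.
Offset 14: leading byte 0xF0 = 11110000 → 4-byte char #5 = F0 9D 90 8F.
Leading byte 0xF0 = 11110000 matches 11110xxx → 4-byte sequence.
Byte 1: 0xF0 = 11110000, payload 000 (3 bits).
Byte 2: 0x9D = 10011101 (10xxxxxx ✓), payload 011101.
Byte 3: 0x90 = 10010000 (10xxxxxx ✓), payload 010000.
Byte 4: 0x8F = 10001111 (10xxxxxx ✓), payload 001111.
Concatenate: 000011101010000001111 = 0x1D40F (21 bits → U+1D40F).

U+1D40F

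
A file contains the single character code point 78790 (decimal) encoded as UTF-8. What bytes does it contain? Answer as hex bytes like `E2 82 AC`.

U+133C6 = 0x133C6 = 78790 decimal. In range U+10000–U+10FFFF → 4-byte form: 11110xxx 10xxxxxx 10xxxxxx 10xxxxxx.
Binary (21 bits): 000010011001111000110.
Split 3+6+6+6: 000 | 010011 | 001111 | 000110.
Byte 1: 11110000 = 0xF0.
Byte 2: 10010011 = 0x93.
Byte 3: 10001111 = 0x8F.
Byte 4: 10000110 = 0x86.

F0 93 8F 86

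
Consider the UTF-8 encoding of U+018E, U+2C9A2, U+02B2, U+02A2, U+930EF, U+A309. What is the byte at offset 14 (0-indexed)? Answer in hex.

U+018E → 2-byte form C6 8E at offsets 0–1.
U+2C9A2 → 4-byte form F0 AC A6 A2 at offsets 2–5.
U+02B2 → 2-byte form CA B2 at offsets 6–7.
U+02A2 → 2-byte form CA A2 at offsets 8–9.
U+930EF → 4-byte form F2 93 83 AF at offsets 10–13.
U+A309 → 3-byte form EA 8C 89 at offsets 14–16.
Offset 14 falls in char 6's range; it's byte 1 of EA 8C 89 = 0xEA.

0xEA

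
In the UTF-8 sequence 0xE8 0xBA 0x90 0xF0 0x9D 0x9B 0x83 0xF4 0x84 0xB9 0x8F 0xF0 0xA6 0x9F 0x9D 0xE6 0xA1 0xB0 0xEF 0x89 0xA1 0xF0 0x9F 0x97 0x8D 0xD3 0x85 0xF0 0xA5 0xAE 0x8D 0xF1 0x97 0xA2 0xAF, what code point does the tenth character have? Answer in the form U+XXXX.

Offset 0: leading byte 0xE8 = 11101000 → 3-byte char #1 = E8 BA 90.
Offset 3: leading byte 0xF0 = 11110000 → 4-byte char #2 = F0 9D 9B 83.
Offset 7: leading byte 0xF4 = 11110100 → 4-byte char #3 = F4 84 B9 8F.
Offset 11: leading byte 0xF0 = 11110000 → 4-byte char #4 = F0 A6 9F 9D.
Offset 15: leading byte 0xE6 = 11100110 → 3-byte char #5 = E6 A1 B0.
Offset 18: leading byte 0xEF = 11101111 → 3-byte char #6 = EF 89 A1.
Offset 21: leading byte 0xF0 = 11110000 → 4-byte char #7 = F0 9F 97 8D.
Offset 25: leading byte 0xD3 = 11010011 → 2-byte char #8 = D3 85.
Offset 27: leading byte 0xF0 = 11110000 → 4-byte char #9 = F0 A5 AE 8D.
Offset 31: leading byte 0xF1 = 11110001 → 4-byte char #10 = F1 97 A2 AF.
Leading byte 0xF1 = 11110001 matches 11110xxx → 4-byte sequence.
Byte 1: 0xF1 = 11110001, payload 001 (3 bits).
Byte 2: 0x97 = 10010111 (10xxxxxx ✓), payload 010111.
Byte 3: 0xA2 = 10100010 (10xxxxxx ✓), payload 100010.
Byte 4: 0xAF = 10101111 (10xxxxxx ✓), payload 101111.
Concatenate: 001010111100010101111 = 0x578AF (21 bits → U+578AF).

U+578AF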